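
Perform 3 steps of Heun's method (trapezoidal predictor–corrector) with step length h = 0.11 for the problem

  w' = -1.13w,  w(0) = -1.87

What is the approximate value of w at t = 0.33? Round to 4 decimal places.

Heun: k1 = f(t_n, w_n); k2 = f(t_n + h, w_n + h·k1); w_{n+1} = w_n + (h/2)·(k1 + k2).
t=0.000000, w=-1.870000:
  k1 = f(0.000000, -1.870000) = 2.113100
  k2 = f(0.110000, -1.637559) = 1.850442
  w ← -1.870000 + (0.11/2)·(2.113100 + 1.850442) = -1.652005
t=0.110000, w=-1.652005:
  k1 = f(0.110000, -1.652005) = 1.866766
  k2 = f(0.220000, -1.446661) = 1.634727
  w ← -1.652005 + (0.11/2)·(1.866766 + 1.634727) = -1.459423
t=0.220000, w=-1.459423:
  k1 = f(0.220000, -1.459423) = 1.649148
  k2 = f(0.330000, -1.278017) = 1.444159
  w ← -1.459423 + (0.11/2)·(1.649148 + 1.444159) = -1.289291
w(0.33) ≈ -1.2893

-1.2893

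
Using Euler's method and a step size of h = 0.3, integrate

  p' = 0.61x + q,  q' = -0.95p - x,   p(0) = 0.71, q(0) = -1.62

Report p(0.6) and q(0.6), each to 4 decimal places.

Euler on (p,q): p_{n+1} = p_n + h·p', q_{n+1} = q_n + h·q'.
0.000000: (0.710000, -1.620000); f=(-1.620000, -0.674500) → (0.224000, -1.822350)
0.300000: (0.224000, -1.822350); f=(-1.639350, -0.512800) → (-0.267805, -1.976190)
(p(0.6), q(0.6)) ≈ (-0.2678, -1.9762)

-0.2678, -1.9762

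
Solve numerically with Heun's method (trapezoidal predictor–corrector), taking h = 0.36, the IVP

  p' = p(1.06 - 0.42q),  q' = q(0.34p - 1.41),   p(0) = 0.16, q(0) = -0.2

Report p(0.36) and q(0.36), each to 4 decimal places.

Heun on (p,q): k1 = f(s_n, state_n); k2 = f(s_n + h, state_n + h·k1); state_{n+1} = state_n + (h/2)·(k1 + k2).
0.000000: (0.160000, -0.200000)
  k1 = (0.183040, 0.271120)
  predictor → (0.225894, -0.102397)
  k2 = (0.249163, 0.136515)
  → (0.237797, -0.126626)
(p(0.36), q(0.36)) ≈ (0.2378, -0.1266)

0.2378, -0.1266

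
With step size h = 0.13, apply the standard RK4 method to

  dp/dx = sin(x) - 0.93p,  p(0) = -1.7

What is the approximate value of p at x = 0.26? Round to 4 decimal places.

-1.3038

RK4: k1 = f(x_n, p_n); k2 = f(x_n + h/2, p_n + (h/2)·k1); k3 = f(x_n + h/2, p_n + (h/2)·k2); k4 = f(x_n + h, p_n + h·k3); p_{n+1} = p_n + (h/6)·(k1 + 2k2 + 2k3 + k4).
x=0.000000, p=-1.700000:
  k1 = f(0.000000, -1.700000) = 1.581000
  k2 = f(0.065000, -1.597235) = 1.550383
  k3 = f(0.065000, -1.599225) = 1.552234
  k4 = f(0.130000, -1.498210) = 1.522969
  p ← -1.700000 + (0.13/6)·(k1 + 2k2 + 2k3 + k4) = -1.498301
x=0.130000, p=-1.498301:
  k1 = f(0.130000, -1.498301) = 1.523054
  k2 = f(0.195000, -1.399302) = 1.495118
  k3 = f(0.195000, -1.401118) = 1.496806
  k4 = f(0.260000, -1.303716) = 1.469536
  p ← -1.498301 + (0.13/6)·(k1 + 2k2 + 2k3 + k4) = -1.303811
p(0.26) ≈ -1.3038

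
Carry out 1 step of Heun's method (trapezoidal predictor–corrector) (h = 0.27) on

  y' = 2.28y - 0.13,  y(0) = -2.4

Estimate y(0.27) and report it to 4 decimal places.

-4.3781

Heun: k1 = f(x_n, y_n); k2 = f(x_n + h, y_n + h·k1); y_{n+1} = y_n + (h/2)·(k1 + k2).
x=0.000000, y=-2.400000:
  k1 = f(0.000000, -2.400000) = -5.602000
  k2 = f(0.270000, -3.912540) = -9.050591
  y ← -2.400000 + (0.27/2)·(-5.602000 + (-9.050591)) = -4.378100
y(0.27) ≈ -4.3781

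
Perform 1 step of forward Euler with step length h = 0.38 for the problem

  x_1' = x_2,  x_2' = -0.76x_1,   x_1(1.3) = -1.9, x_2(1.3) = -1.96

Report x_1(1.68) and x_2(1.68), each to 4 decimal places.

-2.6448, -1.4113

Euler on (x_1,x_2): x_1_{n+1} = x_1_n + h·x_1', x_2_{n+1} = x_2_n + h·x_2'.
1.300000: (-1.900000, -1.960000); f=(-1.960000, 1.444000) → (-2.644800, -1.411280)
(x_1(1.68), x_2(1.68)) ≈ (-2.6448, -1.4113)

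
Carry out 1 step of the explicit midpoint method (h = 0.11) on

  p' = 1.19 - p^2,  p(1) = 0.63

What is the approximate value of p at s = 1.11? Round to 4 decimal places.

Midpoint: k1 = f(s_n, p_n); k2 = f(s_n + h/2, p_n + (h/2)·k1); p_{n+1} = p_n + h·k2.
s=1.000000, p=0.630000:
  k1 = f(1.000000, 0.630000) = 0.793100
  k2 = f(1.055000, 0.673620) = 0.736235
  p ← 0.630000 + 0.11·0.736235 = 0.710986
p(1.11) ≈ 0.7110

0.7110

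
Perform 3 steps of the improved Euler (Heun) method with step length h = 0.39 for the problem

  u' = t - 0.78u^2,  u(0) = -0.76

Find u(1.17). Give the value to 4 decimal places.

Heun: k1 = f(t_n, u_n); k2 = f(t_n + h, u_n + h·k1); u_{n+1} = u_n + (h/2)·(k1 + k2).
t=0.000000, u=-0.760000:
  k1 = f(0.000000, -0.760000) = -0.450528
  k2 = f(0.390000, -0.935706) = -0.292926
  u ← -0.760000 + (0.39/2)·(-0.450528 + (-0.292926)) = -0.904973
t=0.390000, u=-0.904973:
  k1 = f(0.390000, -0.904973) = -0.248802
  k2 = f(0.780000, -1.002006) = -0.003133
  u ← -0.904973 + (0.39/2)·(-0.248802 + (-0.003133)) = -0.954101
t=0.780000, u=-0.954101:
  k1 = f(0.780000, -0.954101) = 0.069960
  k2 = f(1.170000, -0.926816) = 0.499989
  u ← -0.954101 + (0.39/2)·(0.069960 + 0.499989) = -0.842961
u(1.17) ≈ -0.8430

-0.8430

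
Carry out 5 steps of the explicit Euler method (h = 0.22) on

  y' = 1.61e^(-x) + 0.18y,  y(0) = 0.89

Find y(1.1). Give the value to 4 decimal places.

2.3976

Euler: y_{n+1} = y_n + h·f(x_n, y_n).
x=0.000000, y=0.890000: f=1.770200 → y ← 0.890000 + 0.22·1.770200 = 1.279444
x=0.220000, y=1.279444: f=1.522355 → y ← 1.279444 + 0.22·1.522355 = 1.614362
x=0.440000, y=1.614362: f=1.327484 → y ← 1.614362 + 0.22·1.327484 = 1.906409
x=0.660000, y=1.906409: f=1.175284 → y ← 1.906409 + 0.22·1.175284 = 2.164971
x=0.880000, y=2.164971: f=1.057495 → y ← 2.164971 + 0.22·1.057495 = 2.397620
y(1.1) ≈ 2.3976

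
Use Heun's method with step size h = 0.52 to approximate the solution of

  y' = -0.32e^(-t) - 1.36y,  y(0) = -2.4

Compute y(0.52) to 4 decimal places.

-1.3767

Heun: k1 = f(t_n, y_n); k2 = f(t_n + h, y_n + h·k1); y_{n+1} = y_n + (h/2)·(k1 + k2).
t=0.000000, y=-2.400000:
  k1 = f(0.000000, -2.400000) = 2.944000
  k2 = f(0.520000, -0.869120) = 0.991757
  y ← -2.400000 + (0.52/2)·(2.944000 + 0.991757) = -1.376703
y(0.52) ≈ -1.3767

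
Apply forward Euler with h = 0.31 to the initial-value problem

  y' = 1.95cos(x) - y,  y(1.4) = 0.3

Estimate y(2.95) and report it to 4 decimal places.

Euler: y_{n+1} = y_n + h·f(x_n, y_n).
x=1.400000, y=0.300000: f=0.031436 → y ← 0.300000 + 0.31·0.031436 = 0.309745
x=1.710000, y=0.309745: f=-0.580316 → y ← 0.309745 + 0.31·(-0.580316) = 0.129847
x=2.020000, y=0.129847: f=-0.976631 → y ← 0.129847 + 0.31·(-0.976631) = -0.172909
x=2.330000, y=-0.172909: f=-1.169362 → y ← -0.172909 + 0.31·(-1.169362) = -0.535411
x=2.640000, y=-0.535411: f=-1.174384 → y ← -0.535411 + 0.31·(-1.174384) = -0.899470
y(2.95) ≈ -0.8995

-0.8995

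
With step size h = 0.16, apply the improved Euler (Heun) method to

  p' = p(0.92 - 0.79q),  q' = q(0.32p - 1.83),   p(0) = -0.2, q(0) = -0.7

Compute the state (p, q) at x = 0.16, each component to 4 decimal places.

Heun on (p,q): k1 = f(x_n, state_n); k2 = f(x_n + h, state_n + h·k1); state_{n+1} = state_n + (h/2)·(k1 + k2).
0.000000: (-0.200000, -0.700000)
  k1 = (-0.294600, 1.325800)
  predictor → (-0.247136, -0.487872)
  k2 = (-0.322616, 0.931388)
  → (-0.249377, -0.519425)
(p(0.16), q(0.16)) ≈ (-0.2494, -0.5194)

-0.2494, -0.5194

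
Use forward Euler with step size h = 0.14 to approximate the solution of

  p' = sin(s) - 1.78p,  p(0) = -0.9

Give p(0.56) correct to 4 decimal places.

-0.1888

Euler: p_{n+1} = p_n + h·f(s_n, p_n).
s=0.000000, p=-0.900000: f=1.602000 → p ← -0.900000 + 0.14·1.602000 = -0.675720
s=0.140000, p=-0.675720: f=1.342325 → p ← -0.675720 + 0.14·1.342325 = -0.487795
s=0.280000, p=-0.487795: f=1.144630 → p ← -0.487795 + 0.14·1.144630 = -0.327546
s=0.420000, p=-0.327546: f=0.990793 → p ← -0.327546 + 0.14·0.990793 = -0.188835
p(0.56) ≈ -0.1888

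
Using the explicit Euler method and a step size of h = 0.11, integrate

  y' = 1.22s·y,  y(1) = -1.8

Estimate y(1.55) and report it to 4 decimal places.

-3.8386

Euler: y_{n+1} = y_n + h·f(s_n, y_n).
s=1.000000, y=-1.800000: f=-2.196000 → y ← -1.800000 + 0.11·(-2.196000) = -2.041560
s=1.110000, y=-2.041560: f=-2.764681 → y ← -2.041560 + 0.11·(-2.764681) = -2.345675
s=1.220000, y=-2.345675: f=-3.491302 → y ← -2.345675 + 0.11·(-3.491302) = -2.729718
s=1.330000, y=-2.729718: f=-4.429241 → y ← -2.729718 + 0.11·(-4.429241) = -3.216935
s=1.440000, y=-3.216935: f=-5.651511 → y ← -3.216935 + 0.11·(-5.651511) = -3.838601
y(1.55) ≈ -3.8386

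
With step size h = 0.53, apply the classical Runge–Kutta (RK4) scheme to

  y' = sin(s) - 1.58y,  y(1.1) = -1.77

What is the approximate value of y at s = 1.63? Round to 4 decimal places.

RK4: k1 = f(s_n, y_n); k2 = f(s_n + h/2, y_n + (h/2)·k1); k3 = f(s_n + h/2, y_n + (h/2)·k2); k4 = f(s_n + h, y_n + h·k3); y_{n+1} = y_n + (h/6)·(k1 + 2k2 + 2k3 + k4).
s=1.100000, y=-1.770000:
  k1 = f(1.100000, -1.770000) = 3.687807
  k2 = f(1.365000, -0.792731) = 2.231414
  k3 = f(1.365000, -1.178675) = 2.841206
  k4 = f(1.630000, -0.264161) = 1.415622
  y ← -1.770000 + (0.53/6)·(k1 + 2k2 + 2k3 + k4) = -0.423034
y(1.63) ≈ -0.4230

-0.4230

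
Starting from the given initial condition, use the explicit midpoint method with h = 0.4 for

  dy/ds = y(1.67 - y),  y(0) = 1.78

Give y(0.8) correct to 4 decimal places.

Midpoint: k1 = f(s_n, y_n); k2 = f(s_n + h/2, y_n + (h/2)·k1); y_{n+1} = y_n + h·k2.
s=0.000000, y=1.780000:
  k1 = f(0.000000, 1.780000) = -0.195800
  k2 = f(0.200000, 1.740840) = -0.123321
  y ← 1.780000 + 0.4·(-0.123321) = 1.730672
s=0.400000, y=1.730672:
  k1 = f(0.400000, 1.730672) = -0.105003
  k2 = f(0.600000, 1.709671) = -0.067824
  y ← 1.730672 + 0.4·(-0.067824) = 1.703542
y(0.8) ≈ 1.7035

1.7035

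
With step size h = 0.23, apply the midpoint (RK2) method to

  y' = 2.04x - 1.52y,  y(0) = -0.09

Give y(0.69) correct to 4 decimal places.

Midpoint: k1 = f(x_n, y_n); k2 = f(x_n + h/2, y_n + (h/2)·k1); y_{n+1} = y_n + h·k2.
x=0.000000, y=-0.090000:
  k1 = f(0.000000, -0.090000) = 0.136800
  k2 = f(0.115000, -0.074268) = 0.347487
  y ← -0.090000 + 0.23·0.347487 = -0.010078
x=0.230000, y=-0.010078:
  k1 = f(0.230000, -0.010078) = 0.484518
  k2 = f(0.345000, 0.045642) = 0.634425
  y ← -0.010078 + 0.23·0.634425 = 0.135840
x=0.460000, y=0.135840:
  k1 = f(0.460000, 0.135840) = 0.731924
  k2 = f(0.575000, 0.220011) = 0.838583
  y ← 0.135840 + 0.23·0.838583 = 0.328714
y(0.69) ≈ 0.3287

0.3287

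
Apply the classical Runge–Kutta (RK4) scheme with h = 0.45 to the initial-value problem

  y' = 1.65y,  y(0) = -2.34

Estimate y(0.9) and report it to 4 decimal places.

-10.3100

RK4: k1 = f(s_n, y_n); k2 = f(s_n + h/2, y_n + (h/2)·k1); k3 = f(s_n + h/2, y_n + (h/2)·k2); k4 = f(s_n + h, y_n + h·k3); y_{n+1} = y_n + (h/6)·(k1 + 2k2 + 2k3 + k4).
s=0.000000, y=-2.340000:
  k1 = f(0.000000, -2.340000) = -3.861000
  k2 = f(0.225000, -3.208725) = -5.294396
  k3 = f(0.225000, -3.531239) = -5.826545
  k4 = f(0.450000, -4.961945) = -8.187209
  y ← -2.340000 + (0.45/6)·(k1 + 2k2 + 2k3 + k4) = -4.911757
s=0.450000, y=-4.911757:
  k1 = f(0.450000, -4.911757) = -8.104399
  k2 = f(0.675000, -6.735247) = -11.113157
  k3 = f(0.675000, -7.412217) = -12.230158
  k4 = f(0.900000, -10.415328) = -17.185291
  y ← -4.911757 + (0.45/6)·(k1 + 2k2 + 2k3 + k4) = -10.309981
y(0.9) ≈ -10.3100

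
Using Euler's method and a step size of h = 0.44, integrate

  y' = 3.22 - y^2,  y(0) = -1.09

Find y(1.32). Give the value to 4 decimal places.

1.9830

Euler: y_{n+1} = y_n + h·f(x_n, y_n).
x=0.000000, y=-1.090000: f=2.031900 → y ← -1.090000 + 0.44·2.031900 = -0.195964
x=0.440000, y=-0.195964: f=3.181598 → y ← -0.195964 + 0.44·3.181598 = 1.203939
x=0.880000, y=1.203939: f=1.770530 → y ← 1.203939 + 0.44·1.770530 = 1.982973
y(1.32) ≈ 1.9830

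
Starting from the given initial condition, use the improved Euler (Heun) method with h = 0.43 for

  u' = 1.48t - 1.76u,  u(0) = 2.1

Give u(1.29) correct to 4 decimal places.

Heun: k1 = f(t_n, u_n); k2 = f(t_n + h, u_n + h·k1); u_{n+1} = u_n + (h/2)·(k1 + k2).
t=0.000000, u=2.100000:
  k1 = f(0.000000, 2.100000) = -3.696000
  k2 = f(0.430000, 0.510720) = -0.262467
  u ← 2.100000 + (0.43/2)·(-3.696000 + (-0.262467)) = 1.248930
t=0.430000, u=1.248930:
  k1 = f(0.430000, 1.248930) = -1.561716
  k2 = f(0.860000, 0.577392) = 0.256591
  u ← 1.248930 + (0.43/2)·(-1.561716 + 0.256591) = 0.968328
t=0.860000, u=0.968328:
  k1 = f(0.860000, 0.968328) = -0.431457
  k2 = f(1.290000, 0.782801) = 0.531470
  u ← 0.968328 + (0.43/2)·(-0.431457 + 0.531470) = 0.989830
u(1.29) ≈ 0.9898

0.9898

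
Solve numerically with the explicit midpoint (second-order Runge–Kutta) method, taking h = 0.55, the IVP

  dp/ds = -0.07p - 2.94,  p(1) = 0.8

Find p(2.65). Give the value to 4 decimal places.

Midpoint: k1 = f(s_n, p_n); k2 = f(s_n + h/2, p_n + (h/2)·k1); p_{n+1} = p_n + h·k2.
s=1.000000, p=0.800000:
  k1 = f(1.000000, 0.800000) = -2.996000
  k2 = f(1.275000, -0.023900) = -2.938327
  p ← 0.800000 + 0.55·(-2.938327) = -0.816080
s=1.550000, p=-0.816080:
  k1 = f(1.550000, -0.816080) = -2.882874
  k2 = f(1.825000, -1.608870) = -2.827379
  p ← -0.816080 + 0.55·(-2.827379) = -2.371138
s=2.100000, p=-2.371138:
  k1 = f(2.100000, -2.371138) = -2.774020
  k2 = f(2.375000, -3.133994) = -2.720620
  p ← -2.371138 + 0.55·(-2.720620) = -3.867480
p(2.65) ≈ -3.8675

-3.8675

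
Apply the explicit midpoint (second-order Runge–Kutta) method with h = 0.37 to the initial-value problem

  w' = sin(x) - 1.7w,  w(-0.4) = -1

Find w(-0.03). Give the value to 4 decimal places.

Midpoint: k1 = f(x_n, w_n); k2 = f(x_n + h/2, w_n + (h/2)·k1); w_{n+1} = w_n + h·k2.
x=-0.400000, w=-1.000000:
  k1 = f(-0.400000, -1.000000) = 1.310582
  k2 = f(-0.215000, -0.757542) = 1.074475
  w ← -1.000000 + 0.37·1.074475 = -0.602444
w(-0.03) ≈ -0.6024

-0.6024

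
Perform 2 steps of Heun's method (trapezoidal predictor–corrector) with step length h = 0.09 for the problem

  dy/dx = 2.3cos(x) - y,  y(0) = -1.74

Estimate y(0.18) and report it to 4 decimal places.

-1.0778

Heun: k1 = f(x_n, y_n); k2 = f(x_n + h, y_n + h·k1); y_{n+1} = y_n + (h/2)·(k1 + k2).
x=0.000000, y=-1.740000:
  k1 = f(0.000000, -1.740000) = 4.040000
  k2 = f(0.090000, -1.376400) = 3.667091
  y ← -1.740000 + (0.09/2)·(4.040000 + 3.667091) = -1.393181
x=0.090000, y=-1.393181:
  k1 = f(0.090000, -1.393181) = 3.683872
  k2 = f(0.180000, -1.061632) = 3.324473
  y ← -1.393181 + (0.09/2)·(3.683872 + 3.324473) = -1.077805
y(0.18) ≈ -1.0778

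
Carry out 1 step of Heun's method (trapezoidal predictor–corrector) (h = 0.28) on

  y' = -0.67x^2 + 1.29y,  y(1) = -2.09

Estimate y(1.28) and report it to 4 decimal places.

-3.2626

Heun: k1 = f(x_n, y_n); k2 = f(x_n + h, y_n + h·k1); y_{n+1} = y_n + (h/2)·(k1 + k2).
x=1.000000, y=-2.090000:
  k1 = f(1.000000, -2.090000) = -3.366100
  k2 = f(1.280000, -3.032508) = -5.009663
  y ← -2.090000 + (0.28/2)·(-3.366100 + (-5.009663)) = -3.262607
y(1.28) ≈ -3.2626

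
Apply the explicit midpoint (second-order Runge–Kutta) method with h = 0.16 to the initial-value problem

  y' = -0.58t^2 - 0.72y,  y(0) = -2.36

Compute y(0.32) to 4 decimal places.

-1.8811

Midpoint: k1 = f(t_n, y_n); k2 = f(t_n + h/2, y_n + (h/2)·k1); y_{n+1} = y_n + h·k2.
t=0.000000, y=-2.360000:
  k1 = f(0.000000, -2.360000) = 1.699200
  k2 = f(0.080000, -2.224064) = 1.597614
  y ← -2.360000 + 0.16·1.597614 = -2.104382
t=0.160000, y=-2.104382:
  k1 = f(0.160000, -2.104382) = 1.500307
  k2 = f(0.240000, -1.984357) = 1.395329
  y ← -2.104382 + 0.16·1.395329 = -1.881129
y(0.32) ≈ -1.8811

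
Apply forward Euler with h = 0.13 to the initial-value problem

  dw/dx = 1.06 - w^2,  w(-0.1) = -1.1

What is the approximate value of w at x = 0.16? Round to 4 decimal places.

Euler: w_{n+1} = w_n + h·f(x_n, w_n).
x=-0.100000, w=-1.100000: f=-0.150000 → w ← -1.100000 + 0.13·(-0.150000) = -1.119500
x=0.030000, w=-1.119500: f=-0.193280 → w ← -1.119500 + 0.13·(-0.193280) = -1.144626
w(0.16) ≈ -1.1446

-1.1446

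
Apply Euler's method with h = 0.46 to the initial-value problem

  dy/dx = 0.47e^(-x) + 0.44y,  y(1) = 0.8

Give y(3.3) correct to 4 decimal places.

Euler: y_{n+1} = y_n + h·f(x_n, y_n).
x=1.000000, y=0.800000: f=0.524903 → y ← 0.800000 + 0.46·0.524903 = 1.041456
x=1.460000, y=1.041456: f=0.567391 → y ← 1.041456 + 0.46·0.567391 = 1.302456
x=1.920000, y=1.302456: f=0.641986 → y ← 1.302456 + 0.46·0.641986 = 1.597769
x=2.380000, y=1.597769: f=0.746517 → y ← 1.597769 + 0.46·0.746517 = 1.941167
x=2.840000, y=1.941167: f=0.881574 → y ← 1.941167 + 0.46·0.881574 = 2.346691
y(3.3) ≈ 2.3467

2.3467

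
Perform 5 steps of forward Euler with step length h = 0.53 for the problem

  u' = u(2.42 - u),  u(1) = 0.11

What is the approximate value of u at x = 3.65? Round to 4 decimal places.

2.3983

Euler: u_{n+1} = u_n + h·f(x_n, u_n).
x=1.000000, u=0.110000: f=0.254100 → u ← 0.110000 + 0.53·0.254100 = 0.244673
x=1.530000, u=0.244673: f=0.532244 → u ← 0.244673 + 0.53·0.532244 = 0.526762
x=2.060000, u=0.526762: f=0.997286 → u ← 0.526762 + 0.53·0.997286 = 1.055324
x=2.590000, u=1.055324: f=1.440175 → u ← 1.055324 + 0.53·1.440175 = 1.818617
x=3.120000, u=1.818617: f=1.093686 → u ← 1.818617 + 0.53·1.093686 = 2.398270
u(3.65) ≈ 2.3983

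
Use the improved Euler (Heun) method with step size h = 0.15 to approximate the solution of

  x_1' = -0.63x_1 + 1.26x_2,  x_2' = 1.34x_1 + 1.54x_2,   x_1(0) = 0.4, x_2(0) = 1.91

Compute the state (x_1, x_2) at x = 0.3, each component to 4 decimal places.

Heun on (x_1,x_2): k1 = f(x_n, state_n); k2 = f(x_n + h, state_n + h·k1); state_{n+1} = state_n + (h/2)·(k1 + k2).
0.000000: (0.400000, 1.910000)
  k1 = (2.154600, 3.477400)
  predictor → (0.723190, 2.431610)
  k2 = (2.608219, 4.713754)
  → (0.757211, 2.524337)
0.150000: (0.757211, 2.524337)
  k1 = (2.703621, 4.902142)
  predictor → (1.162755, 3.259658)
  k2 = (3.374633, 6.577964)
  → (1.213080, 3.385344)
(x_1(0.3), x_2(0.3)) ≈ (1.2131, 3.3853)

1.2131, 3.3853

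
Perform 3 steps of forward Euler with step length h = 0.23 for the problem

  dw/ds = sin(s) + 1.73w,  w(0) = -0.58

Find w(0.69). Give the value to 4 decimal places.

-1.4090

Euler: w_{n+1} = w_n + h·f(s_n, w_n).
s=0.000000, w=-0.580000: f=-1.003400 → w ← -0.580000 + 0.23·(-1.003400) = -0.810782
s=0.230000, w=-0.810782: f=-1.174675 → w ← -0.810782 + 0.23·(-1.174675) = -1.080957
s=0.460000, w=-1.080957: f=-1.426108 → w ← -1.080957 + 0.23·(-1.426108) = -1.408962
w(0.69) ≈ -1.4090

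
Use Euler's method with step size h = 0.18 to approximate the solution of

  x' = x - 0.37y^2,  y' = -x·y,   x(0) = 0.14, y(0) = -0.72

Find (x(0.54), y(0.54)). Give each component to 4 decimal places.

0.1120, -0.6704

Euler on (x,y): x_{n+1} = x_n + h·x', y_{n+1} = y_n + h·y'.
0.000000: (0.140000, -0.720000); f=(-0.051808, 0.100800) → (0.130675, -0.701856)
0.180000: (0.130675, -0.701856); f=(-0.051588, 0.091715) → (0.121389, -0.685347)
0.360000: (0.121389, -0.685347); f=(-0.052401, 0.083193) → (0.111957, -0.670373)
(x(0.54), y(0.54)) ≈ (0.1120, -0.6704)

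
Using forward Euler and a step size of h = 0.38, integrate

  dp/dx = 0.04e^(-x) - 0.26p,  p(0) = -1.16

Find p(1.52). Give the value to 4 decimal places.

-0.7343

Euler: p_{n+1} = p_n + h·f(x_n, p_n).
x=0.000000, p=-1.160000: f=0.341600 → p ← -1.160000 + 0.38·0.341600 = -1.030192
x=0.380000, p=-1.030192: f=0.295204 → p ← -1.030192 + 0.38·0.295204 = -0.918014
x=0.760000, p=-0.918014: f=0.257390 → p ← -0.918014 + 0.38·0.257390 = -0.820206
x=1.140000, p=-0.820206: f=0.226046 → p ← -0.820206 + 0.38·0.226046 = -0.734308
p(1.52) ≈ -0.7343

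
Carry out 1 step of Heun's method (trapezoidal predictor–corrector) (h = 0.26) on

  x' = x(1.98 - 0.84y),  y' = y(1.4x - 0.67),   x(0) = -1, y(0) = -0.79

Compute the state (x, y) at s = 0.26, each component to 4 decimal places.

-1.8452, -0.4336

Heun on (x,y): k1 = f(s_n, state_n); k2 = f(s_n + h, state_n + h·k1); state_{n+1} = state_n + (h/2)·(k1 + k2).
0.000000: (-1.000000, -0.790000)
  k1 = (-2.643600, 1.635300)
  predictor → (-1.687336, -0.364822)
  k2 = (-3.858010, 1.106239)
  → (-1.845209, -0.433600)
(x(0.26), y(0.26)) ≈ (-1.8452, -0.4336)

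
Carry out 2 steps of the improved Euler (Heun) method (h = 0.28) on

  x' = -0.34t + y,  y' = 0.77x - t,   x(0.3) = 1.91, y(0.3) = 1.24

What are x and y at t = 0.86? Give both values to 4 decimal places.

Heun on (x,y): k1 = f(t_n, state_n); k2 = f(t_n + h, state_n + h·k1); state_{n+1} = state_n + (h/2)·(k1 + k2).
0.300000: (1.910000, 1.240000)
  k1 = (1.138000, 1.170700)
  predictor → (2.228640, 1.567796)
  k2 = (1.370596, 1.136053)
  → (2.261203, 1.562945)
0.580000: (2.261203, 1.562945)
  k1 = (1.365745, 1.161127)
  predictor → (2.643612, 1.888061)
  k2 = (1.595661, 1.175581)
  → (2.675800, 1.890085)
(x(0.86), y(0.86)) ≈ (2.6758, 1.8901)

2.6758, 1.8901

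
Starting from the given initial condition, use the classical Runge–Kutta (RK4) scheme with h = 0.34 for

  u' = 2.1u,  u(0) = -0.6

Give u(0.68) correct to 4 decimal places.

-2.4979

RK4: k1 = f(t_n, u_n); k2 = f(t_n + h/2, u_n + (h/2)·k1); k3 = f(t_n + h/2, u_n + (h/2)·k2); k4 = f(t_n + h, u_n + h·k3); u_{n+1} = u_n + (h/6)·(k1 + 2k2 + 2k3 + k4).
t=0.000000, u=-0.600000:
  k1 = f(0.000000, -0.600000) = -1.260000
  k2 = f(0.170000, -0.814200) = -1.709820
  k3 = f(0.170000, -0.890669) = -1.870406
  k4 = f(0.340000, -1.235938) = -2.595470
  u ← -0.600000 + (0.34/6)·(k1 + 2k2 + 2k3 + k4) = -1.224236
t=0.340000, u=-1.224236:
  k1 = f(0.340000, -1.224236) = -2.570895
  k2 = f(0.510000, -1.661288) = -3.488704
  k3 = f(0.510000, -1.817315) = -3.816362
  k4 = f(0.680000, -2.521799) = -5.295777
  u ← -1.224236 + (0.34/6)·(k1 + 2k2 + 2k3 + k4) = -2.497921
u(0.68) ≈ -2.4979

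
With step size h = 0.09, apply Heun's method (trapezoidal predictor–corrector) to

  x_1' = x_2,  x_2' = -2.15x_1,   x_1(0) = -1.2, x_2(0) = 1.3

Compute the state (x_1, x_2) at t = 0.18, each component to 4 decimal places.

-0.9263, 1.7152

Heun on (x_1,x_2): k1 = f(t_n, state_n); k2 = f(t_n + h, state_n + h·k1); state_{n+1} = state_n + (h/2)·(k1 + k2).
0.000000: (-1.200000, 1.300000)
  k1 = (1.300000, 2.580000)
  predictor → (-1.083000, 1.532200)
  k2 = (1.532200, 2.328450)
  → (-1.072551, 1.520880)
0.090000: (-1.072551, 1.520880)
  k1 = (1.520880, 2.305985)
  predictor → (-0.935672, 1.728419)
  k2 = (1.728419, 2.011694)
  → (-0.926333, 1.715176)
(x_1(0.18), x_2(0.18)) ≈ (-0.9263, 1.7152)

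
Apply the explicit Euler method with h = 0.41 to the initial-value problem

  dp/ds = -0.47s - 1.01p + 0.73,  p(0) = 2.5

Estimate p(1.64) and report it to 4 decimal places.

Euler: p_{n+1} = p_n + h·f(s_n, p_n).
s=0.000000, p=2.500000: f=-1.795000 → p ← 2.500000 + 0.41·(-1.795000) = 1.764050
s=0.410000, p=1.764050: f=-1.244391 → p ← 1.764050 + 0.41·(-1.244391) = 1.253850
s=0.820000, p=1.253850: f=-0.921788 → p ← 1.253850 + 0.41·(-0.921788) = 0.875917
s=1.230000, p=0.875917: f=-0.732776 → p ← 0.875917 + 0.41·(-0.732776) = 0.575479
p(1.64) ≈ 0.5755

0.5755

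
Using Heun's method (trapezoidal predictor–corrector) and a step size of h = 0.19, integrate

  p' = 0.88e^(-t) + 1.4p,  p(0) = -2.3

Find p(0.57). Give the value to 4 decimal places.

Heun: k1 = f(t_n, p_n); k2 = f(t_n + h, p_n + h·k1); p_{n+1} = p_n + (h/2)·(k1 + k2).
t=0.000000, p=-2.300000:
  k1 = f(0.000000, -2.300000) = -2.340000
  k2 = f(0.190000, -2.744600) = -3.114716
  p ← -2.300000 + (0.19/2)·(-2.340000 + (-3.114716)) = -2.818198
t=0.190000, p=-2.818198:
  k1 = f(0.190000, -2.818198) = -3.217753
  k2 = f(0.380000, -3.429571) = -4.199602
  p ← -2.818198 + (0.19/2)·(-3.217753 + (-4.199602)) = -3.522847
t=0.380000, p=-3.522847:
  k1 = f(0.380000, -3.522847) = -4.330187
  k2 = f(0.570000, -4.345582) = -5.586153
  p ← -3.522847 + (0.19/2)·(-4.330187 + (-5.586153)) = -4.464899
p(0.57) ≈ -4.4649

-4.4649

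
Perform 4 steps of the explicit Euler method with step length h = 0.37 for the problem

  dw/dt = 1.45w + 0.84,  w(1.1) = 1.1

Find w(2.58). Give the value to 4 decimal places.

Euler: w_{n+1} = w_n + h·f(t_n, w_n).
t=1.100000, w=1.100000: f=2.435000 → w ← 1.100000 + 0.37·2.435000 = 2.000950
t=1.470000, w=2.000950: f=3.741377 → w ← 2.000950 + 0.37·3.741377 = 3.385260
t=1.840000, w=3.385260: f=5.748627 → w ← 3.385260 + 0.37·5.748627 = 5.512251
t=2.210000, w=5.512251: f=8.832765 → w ← 5.512251 + 0.37·8.832765 = 8.780374
w(2.58) ≈ 8.7804

8.7804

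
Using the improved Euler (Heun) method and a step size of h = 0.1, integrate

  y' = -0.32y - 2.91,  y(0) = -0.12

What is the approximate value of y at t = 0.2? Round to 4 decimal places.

-0.6762

Heun: k1 = f(t_n, y_n); k2 = f(t_n + h, y_n + h·k1); y_{n+1} = y_n + (h/2)·(k1 + k2).
t=0.000000, y=-0.120000:
  k1 = f(0.000000, -0.120000) = -2.871600
  k2 = f(0.100000, -0.407160) = -2.779709
  y ← -0.120000 + (0.1/2)·(-2.871600 + (-2.779709)) = -0.402565
t=0.100000, y=-0.402565:
  k1 = f(0.100000, -0.402565) = -2.781179
  k2 = f(0.200000, -0.680683) = -2.692181
  y ← -0.402565 + (0.1/2)·(-2.781179 + (-2.692181)) = -0.676233
y(0.2) ≈ -0.6762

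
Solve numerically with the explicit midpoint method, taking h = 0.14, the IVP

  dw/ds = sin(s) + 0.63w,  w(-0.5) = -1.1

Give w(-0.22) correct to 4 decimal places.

Midpoint: k1 = f(s_n, w_n); k2 = f(s_n + h/2, w_n + (h/2)·k1); w_{n+1} = w_n + h·k2.
s=-0.500000, w=-1.100000:
  k1 = f(-0.500000, -1.100000) = -1.172426
  k2 = f(-0.430000, -1.182070) = -1.161575
  w ← -1.100000 + 0.14·(-1.161575) = -1.262620
s=-0.360000, w=-1.262620:
  k1 = f(-0.360000, -1.262620) = -1.147725
  k2 = f(-0.290000, -1.342961) = -1.132018
  w ← -1.262620 + 0.14·(-1.132018) = -1.421103
w(-0.22) ≈ -1.4211

-1.4211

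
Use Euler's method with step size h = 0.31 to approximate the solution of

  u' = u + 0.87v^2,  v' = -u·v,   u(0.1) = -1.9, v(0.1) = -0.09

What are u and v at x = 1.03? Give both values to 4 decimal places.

Euler on (u,v): u_{n+1} = u_n + h·u', v_{n+1} = v_n + h·v'.
0.100000: (-1.900000, -0.090000); f=(-1.892953, -0.171000) → (-2.486815, -0.143010)
0.410000: (-2.486815, -0.143010); f=(-2.469022, -0.355639) → (-3.252212, -0.253258)
0.720000: (-3.252212, -0.253258); f=(-3.196411, -0.823650) → (-4.243100, -0.508590)
(u(1.03), v(1.03)) ≈ (-4.2431, -0.5086)

-4.2431, -0.5086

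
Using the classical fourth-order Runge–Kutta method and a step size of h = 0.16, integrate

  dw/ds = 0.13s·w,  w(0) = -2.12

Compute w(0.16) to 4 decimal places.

RK4: k1 = f(s_n, w_n); k2 = f(s_n + h/2, w_n + (h/2)·k1); k3 = f(s_n + h/2, w_n + (h/2)·k2); k4 = f(s_n + h, w_n + h·k3); w_{n+1} = w_n + (h/6)·(k1 + 2k2 + 2k3 + k4).
s=0.000000, w=-2.120000:
  k1 = f(0.000000, -2.120000) = 0.000000
  k2 = f(0.080000, -2.120000) = -0.022048
  k3 = f(0.080000, -2.121764) = -0.022066
  k4 = f(0.160000, -2.123531) = -0.044169
  w ← -2.120000 + (0.16/6)·(k1 + 2k2 + 2k3 + k4) = -2.123531
w(0.16) ≈ -2.1235

-2.1235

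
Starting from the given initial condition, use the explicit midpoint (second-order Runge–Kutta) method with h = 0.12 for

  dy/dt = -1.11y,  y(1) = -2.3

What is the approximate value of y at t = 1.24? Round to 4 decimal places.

Midpoint: k1 = f(t_n, y_n); k2 = f(t_n + h/2, y_n + (h/2)·k1); y_{n+1} = y_n + h·k2.
t=1.000000, y=-2.300000:
  k1 = f(1.000000, -2.300000) = 2.553000
  k2 = f(1.060000, -2.146820) = 2.382970
  y ← -2.300000 + 0.12·2.382970 = -2.014044
t=1.120000, y=-2.014044:
  k1 = f(1.120000, -2.014044) = 2.235588
  k2 = f(1.180000, -1.879908) = 2.086698
  y ← -2.014044 + 0.12·2.086698 = -1.763640
y(1.24) ≈ -1.7636

-1.7636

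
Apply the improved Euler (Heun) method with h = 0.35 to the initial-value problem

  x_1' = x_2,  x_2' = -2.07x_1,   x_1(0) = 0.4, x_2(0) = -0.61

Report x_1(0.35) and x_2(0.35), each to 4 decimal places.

Heun on (x_1,x_2): k1 = f(x_n, state_n); k2 = f(x_n + h, state_n + h·k1); state_{n+1} = state_n + (h/2)·(k1 + k2).
0.000000: (0.400000, -0.610000)
  k1 = (-0.610000, -0.828000)
  predictor → (0.186500, -0.899800)
  k2 = (-0.899800, -0.386055)
  → (0.135785, -0.822460)
(x_1(0.35), x_2(0.35)) ≈ (0.1358, -0.8225)

0.1358, -0.8225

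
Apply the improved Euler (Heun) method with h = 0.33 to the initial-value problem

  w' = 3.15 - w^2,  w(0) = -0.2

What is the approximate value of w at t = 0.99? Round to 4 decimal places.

1.5163

Heun: k1 = f(t_n, w_n); k2 = f(t_n + h, w_n + h·k1); w_{n+1} = w_n + (h/2)·(k1 + k2).
t=0.000000, w=-0.200000:
  k1 = f(0.000000, -0.200000) = 3.110000
  k2 = f(0.330000, 0.826300) = 2.467228
  w ← -0.200000 + (0.33/2)·(3.110000 + 2.467228) = 0.720243
t=0.330000, w=0.720243:
  k1 = f(0.330000, 0.720243) = 2.631250
  k2 = f(0.660000, 1.588555) = 0.626492
  w ← 0.720243 + (0.33/2)·(2.631250 + 0.626492) = 1.257770
t=0.660000, w=1.257770:
  k1 = f(0.660000, 1.257770) = 1.568014
  k2 = f(0.990000, 1.775215) = -0.001388
  w ← 1.257770 + (0.33/2)·(1.568014 + (-0.001388)) = 1.516264
w(0.99) ≈ 1.5163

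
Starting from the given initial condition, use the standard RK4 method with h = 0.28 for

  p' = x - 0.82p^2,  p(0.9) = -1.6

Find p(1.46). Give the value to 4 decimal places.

-3.1584

RK4: k1 = f(x_n, p_n); k2 = f(x_n + h/2, p_n + (h/2)·k1); k3 = f(x_n + h/2, p_n + (h/2)·k2); k4 = f(x_n + h, p_n + h·k3); p_{n+1} = p_n + (h/6)·(k1 + 2k2 + 2k3 + k4).
x=0.900000, p=-1.600000:
  k1 = f(0.900000, -1.600000) = -1.199200
  k2 = f(1.040000, -1.767888) = -1.522851
  k3 = f(1.040000, -1.813199) = -1.655907
  k4 = f(1.180000, -2.063654) = -2.312107
  p ← -1.600000 + (0.28/6)·(k1 + 2k2 + 2k3 + k4) = -2.060545
x=1.180000, p=-2.060545:
  k1 = f(1.180000, -2.060545) = -2.301594
  k2 = f(1.320000, -2.382768) = -3.335619
  k3 = f(1.320000, -2.527532) = -3.918502
  k4 = f(1.460000, -3.157725) = -6.716409
  p ← -2.060545 + (0.28/6)·(k1 + 2k2 + 2k3 + k4) = -3.158436
p(1.46) ≈ -3.1584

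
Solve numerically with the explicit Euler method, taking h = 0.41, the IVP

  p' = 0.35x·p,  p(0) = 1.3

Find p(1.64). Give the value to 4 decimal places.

Euler: p_{n+1} = p_n + h·f(x_n, p_n).
x=0.000000, p=1.300000: f=0.000000 → p ← 1.300000 + 0.41·0.000000 = 1.300000
x=0.410000, p=1.300000: f=0.186550 → p ← 1.300000 + 0.41·0.186550 = 1.376486
x=0.820000, p=1.376486: f=0.395051 → p ← 1.376486 + 0.41·0.395051 = 1.538457
x=1.230000, p=1.538457: f=0.662306 → p ← 1.538457 + 0.41·0.662306 = 1.810002
p(1.64) ≈ 1.8100

1.8100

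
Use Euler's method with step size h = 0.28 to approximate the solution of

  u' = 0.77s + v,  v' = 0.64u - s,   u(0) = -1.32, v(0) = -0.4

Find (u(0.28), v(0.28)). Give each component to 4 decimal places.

Euler on (u,v): u_{n+1} = u_n + h·u', v_{n+1} = v_n + h·v'.
0.000000: (-1.320000, -0.400000); f=(-0.400000, -0.844800) → (-1.432000, -0.636544)
(u(0.28), v(0.28)) ≈ (-1.4320, -0.6365)

-1.4320, -0.6365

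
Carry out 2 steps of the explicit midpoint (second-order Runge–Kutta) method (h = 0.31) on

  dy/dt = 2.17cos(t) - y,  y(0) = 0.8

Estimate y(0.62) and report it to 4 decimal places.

1.3513

Midpoint: k1 = f(t_n, y_n); k2 = f(t_n + h/2, y_n + (h/2)·k1); y_{n+1} = y_n + h·k2.
t=0.000000, y=0.800000:
  k1 = f(0.000000, 0.800000) = 1.370000
  k2 = f(0.155000, 1.012350) = 1.131635
  y ← 0.800000 + 0.31·1.131635 = 1.150807
t=0.310000, y=1.150807:
  k1 = f(0.310000, 1.150807) = 0.915757
  k2 = f(0.465000, 1.292749) = 0.646844
  y ← 1.150807 + 0.31·0.646844 = 1.351328
y(0.62) ≈ 1.3513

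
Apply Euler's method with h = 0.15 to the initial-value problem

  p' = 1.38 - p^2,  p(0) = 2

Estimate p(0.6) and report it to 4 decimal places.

1.2707

Euler: p_{n+1} = p_n + h·f(s_n, p_n).
s=0.000000, p=2.000000: f=-2.620000 → p ← 2.000000 + 0.15·(-2.620000) = 1.607000
s=0.150000, p=1.607000: f=-1.202449 → p ← 1.607000 + 0.15·(-1.202449) = 1.426633
s=0.300000, p=1.426633: f=-0.655281 → p ← 1.426633 + 0.15·(-0.655281) = 1.328341
s=0.450000, p=1.328341: f=-0.384489 → p ← 1.328341 + 0.15·(-0.384489) = 1.270667
p(0.6) ≈ 1.2707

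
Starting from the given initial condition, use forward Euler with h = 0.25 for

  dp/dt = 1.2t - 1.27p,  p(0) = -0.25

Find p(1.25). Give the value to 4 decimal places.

Euler: p_{n+1} = p_n + h·f(t_n, p_n).
t=0.000000, p=-0.250000: f=0.317500 → p ← -0.250000 + 0.25·0.317500 = -0.170625
t=0.250000, p=-0.170625: f=0.516694 → p ← -0.170625 + 0.25·0.516694 = -0.041452
t=0.500000, p=-0.041452: f=0.652643 → p ← -0.041452 + 0.25·0.652643 = 0.121709
t=0.750000, p=0.121709: f=0.745429 → p ← 0.121709 + 0.25·0.745429 = 0.308067
t=1.000000, p=0.308067: f=0.808755 → p ← 0.308067 + 0.25·0.808755 = 0.510255
p(1.25) ≈ 0.5103

0.5103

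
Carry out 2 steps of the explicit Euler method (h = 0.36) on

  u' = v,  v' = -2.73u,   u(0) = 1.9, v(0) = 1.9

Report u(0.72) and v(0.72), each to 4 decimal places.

2.5958, -2.5069

Euler on (u,v): u_{n+1} = u_n + h·u', v_{n+1} = v_n + h·v'.
0.000000: (1.900000, 1.900000); f=(1.900000, -5.187000) → (2.584000, 0.032680)
0.360000: (2.584000, 0.032680); f=(0.032680, -7.054320) → (2.595765, -2.506875)
(u(0.72), v(0.72)) ≈ (2.5958, -2.5069)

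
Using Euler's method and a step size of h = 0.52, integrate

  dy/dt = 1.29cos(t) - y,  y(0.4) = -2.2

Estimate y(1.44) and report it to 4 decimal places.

Euler: y_{n+1} = y_n + h·f(t_n, y_n).
t=0.400000, y=-2.200000: f=3.388169 → y ← -2.200000 + 0.52·3.388169 = -0.438152
t=0.920000, y=-0.438152: f=1.219660 → y ← -0.438152 + 0.52·1.219660 = 0.196071
y(1.44) ≈ 0.1961

0.1961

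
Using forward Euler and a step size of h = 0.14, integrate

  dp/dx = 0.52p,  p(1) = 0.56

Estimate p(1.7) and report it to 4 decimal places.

0.7958

Euler: p_{n+1} = p_n + h·f(x_n, p_n).
x=1.000000, p=0.560000: f=0.291200 → p ← 0.560000 + 0.14·0.291200 = 0.600768
x=1.140000, p=0.600768: f=0.312399 → p ← 0.600768 + 0.14·0.312399 = 0.644504
x=1.280000, p=0.644504: f=0.335142 → p ← 0.644504 + 0.14·0.335142 = 0.691424
x=1.420000, p=0.691424: f=0.359540 → p ← 0.691424 + 0.14·0.359540 = 0.741759
x=1.560000, p=0.741759: f=0.385715 → p ← 0.741759 + 0.14·0.385715 = 0.795760
p(1.7) ≈ 0.7958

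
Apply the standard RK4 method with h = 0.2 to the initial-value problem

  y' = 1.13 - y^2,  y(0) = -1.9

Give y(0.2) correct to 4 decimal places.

-2.6793

RK4: k1 = f(t_n, y_n); k2 = f(t_n + h/2, y_n + (h/2)·k1); k3 = f(t_n + h/2, y_n + (h/2)·k2); k4 = f(t_n + h, y_n + h·k3); y_{n+1} = y_n + (h/6)·(k1 + 2k2 + 2k3 + k4).
t=0.000000, y=-1.900000:
  k1 = f(0.000000, -1.900000) = -2.480000
  k2 = f(0.100000, -2.148000) = -3.483904
  k3 = f(0.100000, -2.248390) = -3.925259
  k4 = f(0.200000, -2.685052) = -6.079504
  y ← -1.900000 + (0.2/6)·(k1 + 2k2 + 2k3 + k4) = -2.679261
y(0.2) ≈ -2.6793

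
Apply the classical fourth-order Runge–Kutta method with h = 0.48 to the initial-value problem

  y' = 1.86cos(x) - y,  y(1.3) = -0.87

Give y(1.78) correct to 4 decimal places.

-0.5308

RK4: k1 = f(x_n, y_n); k2 = f(x_n + h/2, y_n + (h/2)·k1); k3 = f(x_n + h/2, y_n + (h/2)·k2); k4 = f(x_n + h, y_n + h·k3); y_{n+1} = y_n + (h/6)·(k1 + 2k2 + 2k3 + k4).
x=1.300000, y=-0.870000:
  k1 = f(1.300000, -0.870000) = 1.367548
  k2 = f(1.540000, -0.541789) = 0.599061
  k3 = f(1.540000, -0.726225) = 0.783498
  k4 = f(1.780000, -0.493921) = 0.107635
  y ← -0.870000 + (0.48/6)·(k1 + 2k2 + 2k3 + k4) = -0.530776
y(1.78) ≈ -0.5308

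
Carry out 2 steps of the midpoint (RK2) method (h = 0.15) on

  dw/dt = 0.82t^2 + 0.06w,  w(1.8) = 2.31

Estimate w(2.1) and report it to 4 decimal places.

Midpoint: k1 = f(t_n, w_n); k2 = f(t_n + h/2, w_n + (h/2)·k1); w_{n+1} = w_n + h·k2.
t=1.800000, w=2.310000:
  k1 = f(1.800000, 2.310000) = 2.795400
  k2 = f(1.875000, 2.519655) = 3.033992
  w ← 2.310000 + 0.15·3.033992 = 2.765099
t=1.950000, w=2.765099:
  k1 = f(1.950000, 2.765099) = 3.283956
  k2 = f(2.025000, 3.011395) = 3.543196
  w ← 2.765099 + 0.15·3.543196 = 3.296578
w(2.1) ≈ 3.2966

3.2966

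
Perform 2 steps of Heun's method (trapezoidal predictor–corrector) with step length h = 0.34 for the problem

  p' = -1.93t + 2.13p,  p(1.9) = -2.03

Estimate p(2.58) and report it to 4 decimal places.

Heun: k1 = f(t_n, p_n); k2 = f(t_n + h, p_n + h·k1); p_{n+1} = p_n + (h/2)·(k1 + k2).
t=1.900000, p=-2.030000:
  k1 = f(1.900000, -2.030000) = -7.990900
  k2 = f(2.240000, -4.746906) = -14.434110
  p ← -2.030000 + (0.34/2)·(-7.990900 + (-14.434110)) = -5.842252
t=2.240000, p=-5.842252:
  k1 = f(2.240000, -5.842252) = -16.767196
  k2 = f(2.580000, -11.543098) = -29.566199
  p ← -5.842252 + (0.34/2)·(-16.767196 + (-29.566199)) = -13.718929
p(2.58) ≈ -13.7189

-13.7189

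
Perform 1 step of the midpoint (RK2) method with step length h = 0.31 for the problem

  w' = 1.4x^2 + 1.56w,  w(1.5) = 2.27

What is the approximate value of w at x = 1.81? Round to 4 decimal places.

5.0581

Midpoint: k1 = f(x_n, w_n); k2 = f(x_n + h/2, w_n + (h/2)·k1); w_{n+1} = w_n + h·k2.
x=1.500000, w=2.270000:
  k1 = f(1.500000, 2.270000) = 6.691200
  k2 = f(1.655000, 3.307136) = 8.993767
  w ← 2.270000 + 0.31·8.993767 = 5.058068
w(1.81) ≈ 5.0581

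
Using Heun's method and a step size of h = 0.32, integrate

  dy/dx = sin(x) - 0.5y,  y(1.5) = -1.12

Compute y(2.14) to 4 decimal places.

-0.3030

Heun: k1 = f(x_n, y_n); k2 = f(x_n + h, y_n + h·k1); y_{n+1} = y_n + (h/2)·(k1 + k2).
x=1.500000, y=-1.120000:
  k1 = f(1.500000, -1.120000) = 1.557495
  k2 = f(1.820000, -0.621602) = 1.279910
  y ← -1.120000 + (0.32/2)·(1.557495 + 1.279910) = -0.666015
x=1.820000, y=-0.666015:
  k1 = f(1.820000, -0.666015) = 1.302117
  k2 = f(2.140000, -0.249338) = 0.966999
  y ← -0.666015 + (0.32/2)·(1.302117 + 0.966999) = -0.302957
y(2.14) ≈ -0.3030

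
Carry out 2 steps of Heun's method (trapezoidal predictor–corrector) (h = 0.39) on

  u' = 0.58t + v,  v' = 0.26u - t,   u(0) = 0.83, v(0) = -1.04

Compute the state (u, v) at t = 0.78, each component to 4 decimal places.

Heun on (u,v): k1 = f(t_n, state_n); k2 = f(t_n + h, state_n + h·k1); state_{n+1} = state_n + (h/2)·(k1 + k2).
0.000000: (0.830000, -1.040000)
  k1 = (-1.040000, 0.215800)
  predictor → (0.424400, -0.955838)
  k2 = (-0.729638, -0.279656)
  → (0.484921, -1.052452)
0.390000: (0.484921, -1.052452)
  k1 = (-0.826252, -0.263921)
  predictor → (0.162682, -1.155381)
  k2 = (-0.702981, -0.737703)
  → (0.186720, -1.247768)
(u(0.78), v(0.78)) ≈ (0.1867, -1.2478)

0.1867, -1.2478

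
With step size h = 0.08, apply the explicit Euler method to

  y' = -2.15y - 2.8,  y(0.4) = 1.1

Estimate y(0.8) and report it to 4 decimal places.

-0.3674

Euler: y_{n+1} = y_n + h·f(x_n, y_n).
x=0.400000, y=1.100000: f=-5.165000 → y ← 1.100000 + 0.08·(-5.165000) = 0.686800
x=0.480000, y=0.686800: f=-4.276620 → y ← 0.686800 + 0.08·(-4.276620) = 0.344670
x=0.560000, y=0.344670: f=-3.541041 → y ← 0.344670 + 0.08·(-3.541041) = 0.061387
x=0.640000, y=0.061387: f=-2.931982 → y ← 0.061387 + 0.08·(-2.931982) = -0.173171
x=0.720000, y=-0.173171: f=-2.427681 → y ← -0.173171 + 0.08·(-2.427681) = -0.367386
y(0.8) ≈ -0.3674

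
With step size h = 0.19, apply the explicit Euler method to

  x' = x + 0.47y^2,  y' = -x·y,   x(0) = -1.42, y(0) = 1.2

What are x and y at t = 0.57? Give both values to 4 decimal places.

Euler on (x,y): x_{n+1} = x_n + h·x', y_{n+1} = y_n + h·y'.
0.000000: (-1.420000, 1.200000); f=(-0.743200, 1.704000) → (-1.561208, 1.523760)
0.190000: (-1.561208, 1.523760); f=(-0.469941, 2.378906) → (-1.650497, 1.975752)
0.380000: (-1.650497, 1.975752); f=(0.184194, 3.260973) → (-1.615500, 2.595337)
(x(0.57), y(0.57)) ≈ (-1.6155, 2.5953)

-1.6155, 2.5953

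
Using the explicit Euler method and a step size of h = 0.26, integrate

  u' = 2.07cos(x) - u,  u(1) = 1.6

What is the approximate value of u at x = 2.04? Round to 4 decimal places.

0.5962

Euler: u_{n+1} = u_n + h·f(x_n, u_n).
x=1.000000, u=1.600000: f=-0.481574 → u ← 1.600000 + 0.26·(-0.481574) = 1.474791
x=1.260000, u=1.474791: f=-0.841750 → u ← 1.474791 + 0.26·(-0.841750) = 1.255936
x=1.520000, u=1.255936: f=-1.150833 → u ← 1.255936 + 0.26·(-1.150833) = 0.956719
x=1.780000, u=0.956719: f=-1.386619 → u ← 0.956719 + 0.26·(-1.386619) = 0.596198
u(2.04) ≈ 0.5962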